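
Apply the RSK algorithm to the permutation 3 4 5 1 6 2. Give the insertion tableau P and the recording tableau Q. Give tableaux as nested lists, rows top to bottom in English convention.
Insert each entry of the permutation into P by Schensted row insertion, recording in Q the position of each new cell.

Insert 3: appended to row 1. P = [[3]].
Insert 4: appended to row 1. P = [[3, 4]].
Insert 5: appended to row 1. P = [[3, 4, 5]].
Insert 1: 1 bumps 3 from row 1; 3 starts row 2. P = [[1, 4, 5], [3]].
Insert 6: appended to row 1. P = [[1, 4, 5, 6], [3]].
Insert 2: 2 bumps 4 from row 1; 4 appends to row 2. P = [[1, 2, 5, 6], [3, 4]].

So P = [[1, 2, 5, 6], [3, 4]], Q = [[1, 2, 3, 5], [4, 6]].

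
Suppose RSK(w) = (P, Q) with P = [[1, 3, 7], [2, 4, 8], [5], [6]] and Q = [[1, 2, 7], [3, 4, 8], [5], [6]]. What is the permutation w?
Reverse the RSK construction: for i from n down to 1, find the cell of Q containing i, remove the entry at that cell from P, and reverse-bump it up through P; the value ejected from row 1 is w(i).

Step i=8: Q has 8 at row 2, column 3; remove 8 from row 2 of P and reverse-bump: 8 enters row 1 and ejects 7. So w(8) = 7. P is now [[1, 3, 8], [2, 4], [5], [6]].
Step i=7: Q has 7 at row 1, column 3; remove that cell from P, ejecting 8. So w(7) = 8. P is now [[1, 3], [2, 4], [5], [6]].
Step i=6: Q has 6 at row 4, column 1; remove 6 from row 4 of P and reverse-bump: 6 enters row 3 and ejects 5; 5 enters row 2 and ejects 4; 4 enters row 1 and ejects 3. So w(6) = 3. P is now [[1, 4], [2, 5], [6]].
Step i=5: Q has 5 at row 3, column 1; remove 6 from row 3 of P and reverse-bump: 6 enters row 2 and ejects 5; 5 enters row 1 and ejects 4. So w(5) = 4. P is now [[1, 5], [2, 6]].
Step i=4: Q has 4 at row 2, column 2; remove 6 from row 2 of P and reverse-bump: 6 enters row 1 and ejects 5. So w(4) = 5. P is now [[1, 6], [2]].
Step i=3: Q has 3 at row 2, column 1; remove 2 from row 2 of P and reverse-bump: 2 enters row 1 and ejects 1. So w(3) = 1. P is now [[2, 6]].
Step i=2: Q has 2 at row 1, column 2; remove that cell from P, ejecting 6. So w(2) = 6. P is now [[2]].
Step i=1: Q has 1 at row 1, column 1; remove that cell from P, ejecting 2. So w(1) = 2. P is now [].

So w = 2 6 1 5 4 3 8 7.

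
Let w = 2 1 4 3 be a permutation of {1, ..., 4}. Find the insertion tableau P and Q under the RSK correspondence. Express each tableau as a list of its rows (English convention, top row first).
P = [[1, 3], [2, 4]], Q = [[1, 3], [2, 4]]

Insert each entry of the permutation into P by Schensted row insertion, recording in Q the position of each new cell.

Insert 2: appended to row 1. P = [[2]], Q = [[1]].
Insert 1: 1 bumps 2 from row 1; 2 starts row 2. P = [[1], [2]], Q = [[1], [2]].
Insert 4: appended to row 1. P = [[1, 4], [2]], Q = [[1, 3], [2]].
Insert 3: 3 bumps 4 from row 1; 4 appends to row 2. P = [[1, 3], [2, 4]], Q = [[1, 3], [2, 4]].

So P = [[1, 3], [2, 4]], Q = [[1, 3], [2, 4]].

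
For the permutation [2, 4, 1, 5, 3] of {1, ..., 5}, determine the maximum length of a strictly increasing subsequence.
3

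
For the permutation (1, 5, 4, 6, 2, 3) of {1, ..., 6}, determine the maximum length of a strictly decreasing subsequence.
3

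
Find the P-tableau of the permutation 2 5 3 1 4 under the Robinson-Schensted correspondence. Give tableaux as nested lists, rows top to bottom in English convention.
Insert 2: appended to row 1. P = [[2]].
Insert 5: appended to row 1. P = [[2, 5]].
Insert 3: 3 bumps 5 from row 1; 5 starts row 2. P = [[2, 3], [5]].
Insert 1: 1 bumps 2 from row 1; 2 bumps 5 from row 2; 5 starts row 3. P = [[1, 3], [2], [5]].
Insert 4: appended to row 1. P = [[1, 3, 4], [2], [5]].

So P = [[1, 3, 4], [2], [5]].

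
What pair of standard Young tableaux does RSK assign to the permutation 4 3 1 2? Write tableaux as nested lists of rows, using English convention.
Insert each entry of the permutation into P by Schensted row insertion, recording in Q the position of each new cell.

Insert 4: appended to row 1. P = [[4]], Q = [[1]].
Insert 3: 3 bumps 4 from row 1; 4 starts row 2. P = [[3], [4]], Q = [[1], [2]].
Insert 1: 1 bumps 3 from row 1; 3 bumps 4 from row 2; 4 starts row 3. P = [[1], [3], [4]], Q = [[1], [2], [3]].
Insert 2: appended to row 1. P = [[1, 2], [3], [4]], Q = [[1, 4], [2], [3]].

So P = [[1, 2], [3], [4]], Q = [[1, 4], [2], [3]].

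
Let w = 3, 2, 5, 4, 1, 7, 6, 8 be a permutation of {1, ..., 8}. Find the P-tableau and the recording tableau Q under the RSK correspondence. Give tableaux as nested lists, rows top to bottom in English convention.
P = [[1, 4, 6, 8], [2, 5, 7], [3]], Q = [[1, 3, 6, 8], [2, 4, 7], [5]]

Insert each entry of the permutation into P by Schensted row insertion, recording in Q the position of each new cell.

After inserting 3: P = [[3]].
After inserting 2: P = [[2], [3]].
After inserting 5: P = [[2, 5], [3]].
After inserting 4: P = [[2, 4], [3, 5]].
After inserting 1: P = [[1, 4], [2, 5], [3]].
After inserting 7: P = [[1, 4, 7], [2, 5], [3]].
After inserting 6: P = [[1, 4, 6], [2, 5, 7], [3]].
After inserting 8: P = [[1, 4, 6, 8], [2, 5, 7], [3]].

So P = [[1, 4, 6, 8], [2, 5, 7], [3]], Q = [[1, 3, 6, 8], [2, 4, 7], [5]].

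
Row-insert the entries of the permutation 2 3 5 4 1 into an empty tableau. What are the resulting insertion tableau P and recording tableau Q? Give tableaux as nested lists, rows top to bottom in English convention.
Insert each entry of the permutation into P by Schensted row insertion, recording in Q the position of each new cell.

After inserting 2: P = [[2]].
After inserting 3: P = [[2, 3]].
After inserting 5: P = [[2, 3, 5]].
After inserting 4: P = [[2, 3, 4], [5]].
After inserting 1: P = [[1, 3, 4], [2], [5]].

So P = [[1, 3, 4], [2], [5]], Q = [[1, 2, 3], [4], [5]].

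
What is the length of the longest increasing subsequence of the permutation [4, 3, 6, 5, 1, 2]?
2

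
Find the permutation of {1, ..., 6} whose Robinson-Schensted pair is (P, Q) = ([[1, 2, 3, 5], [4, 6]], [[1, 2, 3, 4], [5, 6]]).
Reverse RSK: for i = n, n-1, ..., 1, locate i in Q, remove the corresponding corner cell from P, and reverse-bump its entry up through P; the value ejected from row 1 is w(i).

So w = 1 2 4 6 3 5.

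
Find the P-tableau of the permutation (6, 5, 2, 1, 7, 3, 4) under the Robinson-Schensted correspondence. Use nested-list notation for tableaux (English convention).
P = [[1, 3, 4], [2, 7], [5], [6]]

Insert 6: appended to row 1. P = [[6]].
Insert 5: 5 bumps 6 from row 1; 6 starts row 2. P = [[5], [6]].
Insert 2: 2 bumps 5 from row 1; 5 bumps 6 from row 2; 6 starts row 3. P = [[2], [5], [6]].
Insert 1: 1 bumps 2 from row 1; 2 bumps 5 from row 2; 5 bumps 6 from row 3; 6 starts row 4. P = [[1], [2], [5], [6]].
Insert 7: appended to row 1. P = [[1, 7], [2], [5], [6]].
Insert 3: 3 bumps 7 from row 1; 7 appends to row 2. P = [[1, 3], [2, 7], [5], [6]].
Insert 4: appended to row 1. P = [[1, 3, 4], [2, 7], [5], [6]].

So P = [[1, 3, 4], [2, 7], [5], [6]].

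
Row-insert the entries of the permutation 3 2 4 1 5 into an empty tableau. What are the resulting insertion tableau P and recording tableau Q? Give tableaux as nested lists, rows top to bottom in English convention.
P = [[1, 4, 5], [2], [3]], Q = [[1, 3, 5], [2], [4]]

Insert each entry of the permutation into P by Schensted row insertion, recording in Q the position of each new cell.

Insert 3: appended to row 1. P = [[3]].
Insert 2: 2 bumps 3 from row 1; 3 starts row 2. P = [[2], [3]].
Insert 4: appended to row 1. P = [[2, 4], [3]].
Insert 1: 1 bumps 2 from row 1; 2 bumps 3 from row 2; 3 starts row 3. P = [[1, 4], [2], [3]].
Insert 5: appended to row 1. P = [[1, 4, 5], [2], [3]].

So P = [[1, 4, 5], [2], [3]], Q = [[1, 3, 5], [2], [4]].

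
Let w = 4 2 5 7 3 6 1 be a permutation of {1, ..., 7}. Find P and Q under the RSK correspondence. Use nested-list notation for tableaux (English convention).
Insert each entry of the permutation into P by Schensted row insertion, recording in Q the position of each new cell.

Insert 4: appended to row 1. P = [[4]], Q = [[1]].
Insert 2: 2 bumps 4 from row 1; 4 starts row 2. P = [[2], [4]], Q = [[1], [2]].
Insert 5: appended to row 1. P = [[2, 5], [4]], Q = [[1, 3], [2]].
Insert 7: appended to row 1. P = [[2, 5, 7], [4]], Q = [[1, 3, 4], [2]].
Insert 3: 3 bumps 5 from row 1; 5 appends to row 2. P = [[2, 3, 7], [4, 5]], Q = [[1, 3, 4], [2, 5]].
Insert 6: 6 bumps 7 from row 1; 7 appends to row 2. P = [[2, 3, 6], [4, 5, 7]], Q = [[1, 3, 4], [2, 5, 6]].
Insert 1: 1 bumps 2 from row 1; 2 bumps 4 from row 2; 4 starts row 3. P = [[1, 3, 6], [2, 5, 7], [4]], Q = [[1, 3, 4], [2, 5, 6], [7]].

So P = [[1, 3, 6], [2, 5, 7], [4]], Q = [[1, 3, 4], [2, 5, 6], [7]].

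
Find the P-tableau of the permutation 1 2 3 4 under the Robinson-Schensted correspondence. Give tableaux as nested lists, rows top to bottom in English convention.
Insert 1: appended to row 1. P = [[1]].
Insert 2: appended to row 1. P = [[1, 2]].
Insert 3: appended to row 1. P = [[1, 2, 3]].
Insert 4: appended to row 1. P = [[1, 2, 3, 4]].

So P = [[1, 2, 3, 4]].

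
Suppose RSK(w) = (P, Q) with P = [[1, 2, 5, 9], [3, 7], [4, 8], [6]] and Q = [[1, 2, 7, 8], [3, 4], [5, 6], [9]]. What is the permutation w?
6 8 4 7 1 3 5 9 2

Reverse RSK: for i = n, n-1, ..., 1, locate i in Q, remove the corresponding corner cell from P, and reverse-bump its entry up through P; the value ejected from row 1 is w(i).

So w = 6 8 4 7 1 3 5 9 2.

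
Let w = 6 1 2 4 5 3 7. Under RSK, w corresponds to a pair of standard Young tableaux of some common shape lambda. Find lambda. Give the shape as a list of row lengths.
[5, 1, 1]

Row-insert each entry into an empty tableau.

After inserting 6: P = [[6]].
After inserting 1: P = [[1], [6]].
After inserting 2: P = [[1, 2], [6]].
After inserting 4: P = [[1, 2, 4], [6]].
After inserting 5: P = [[1, 2, 4, 5], [6]].
After inserting 3: P = [[1, 2, 3, 5], [4], [6]].
After inserting 7: P = [[1, 2, 3, 5, 7], [4], [6]].

The final insertion tableau P = [[1, 2, 3, 5, 7], [4], [6]] has shape [5, 1, 1].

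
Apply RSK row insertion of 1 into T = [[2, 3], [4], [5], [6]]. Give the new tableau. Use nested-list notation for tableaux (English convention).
[[1, 3], [2], [4], [5], [6]]

In row 1, 1 replaces 2 (the leftmost entry greater than 1); 2 is bumped to row 2. In row 2, 2 replaces 4 (the leftmost entry greater than 2); 4 is bumped to row 3. In row 3, 4 replaces 5 (the leftmost entry greater than 4); 5 is bumped to row 4. In row 4, 5 replaces 6 (the leftmost entry greater than 5); 6 is bumped to row 5. 6 starts a new row 5. The new tableau is [[1, 3], [2], [4], [5], [6]].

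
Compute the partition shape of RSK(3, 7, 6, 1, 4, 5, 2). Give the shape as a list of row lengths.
[3, 2, 1, 1]

Row-insert each entry into an empty tableau.

After inserting 3: P = [[3]].
After inserting 7: P = [[3, 7]].
After inserting 6: P = [[3, 6], [7]].
After inserting 1: P = [[1, 6], [3], [7]].
After inserting 4: P = [[1, 4], [3, 6], [7]].
After inserting 5: P = [[1, 4, 5], [3, 6], [7]].
After inserting 2: P = [[1, 2, 5], [3, 4], [6], [7]].

The final insertion tableau P = [[1, 2, 5], [3, 4], [6], [7]] has shape [3, 2, 1, 1].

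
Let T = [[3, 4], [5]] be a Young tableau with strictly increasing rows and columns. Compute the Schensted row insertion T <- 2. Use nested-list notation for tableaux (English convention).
In row 1, 2 replaces 3 (the leftmost entry greater than 2); 3 is bumped to row 2. In row 2, 3 replaces 5 (the leftmost entry greater than 3); 5 is bumped to row 3. 5 starts a new row 3. The new tableau is [[2, 4], [3], [5]].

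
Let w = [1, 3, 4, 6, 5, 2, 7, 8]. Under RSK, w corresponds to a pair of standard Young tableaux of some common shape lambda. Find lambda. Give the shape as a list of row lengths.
[6, 1, 1]

Row-insert each entry into an empty tableau.

After inserting 1: P = [[1]].
After inserting 3: P = [[1, 3]].
After inserting 4: P = [[1, 3, 4]].
After inserting 6: P = [[1, 3, 4, 6]].
After inserting 5: P = [[1, 3, 4, 5], [6]].
After inserting 2: P = [[1, 2, 4, 5], [3], [6]].
After inserting 7: P = [[1, 2, 4, 5, 7], [3], [6]].
After inserting 8: P = [[1, 2, 4, 5, 7, 8], [3], [6]].

The final insertion tableau P = [[1, 2, 4, 5, 7, 8], [3], [6]] has shape [6, 1, 1].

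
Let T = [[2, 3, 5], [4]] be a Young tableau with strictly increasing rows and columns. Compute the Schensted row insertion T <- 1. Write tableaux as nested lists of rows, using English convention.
In row 1, 1 replaces 2 (the leftmost entry greater than 1); 2 is bumped to row 2. In row 2, 2 replaces 4 (the leftmost entry greater than 2); 4 is bumped to row 3. 4 starts a new row 3. The new tableau is [[1, 3, 5], [2], [4]].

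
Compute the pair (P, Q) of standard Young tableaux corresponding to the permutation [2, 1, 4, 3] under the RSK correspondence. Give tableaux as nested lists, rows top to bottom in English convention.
P = [[1, 3], [2, 4]], Q = [[1, 3], [2, 4]]

Insert each entry of the permutation into P by Schensted row insertion, recording in Q the position of each new cell.

Insert 2: appended to row 1. P = [[2]], Q = [[1]].
Insert 1: 1 bumps 2 from row 1; 2 starts row 2. P = [[1], [2]], Q = [[1], [2]].
Insert 4: appended to row 1. P = [[1, 4], [2]], Q = [[1, 3], [2]].
Insert 3: 3 bumps 4 from row 1; 4 appends to row 2. P = [[1, 3], [2, 4]], Q = [[1, 3], [2, 4]].

So P = [[1, 3], [2, 4]], Q = [[1, 3], [2, 4]].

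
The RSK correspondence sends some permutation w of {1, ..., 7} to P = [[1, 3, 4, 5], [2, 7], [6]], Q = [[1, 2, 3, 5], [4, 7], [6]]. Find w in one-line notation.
Reverse the RSK construction: for i from n down to 1, find the cell of Q containing i, remove the entry at that cell from P, and reverse-bump it up through P; the value ejected from row 1 is w(i).

Step i=7: Q has 7 at row 2, column 2; remove 7 from row 2 of P and reverse-bump: 7 enters row 1 and ejects 5. So w(7) = 5. P is now [[1, 3, 4, 7], [2], [6]].
Step i=6: Q has 6 at row 3, column 1; remove 6 from row 3 of P and reverse-bump: 6 enters row 2 and ejects 2; 2 enters row 1 and ejects 1. So w(6) = 1. P is now [[2, 3, 4, 7], [6]].
Step i=5: Q has 5 at row 1, column 4; remove that cell from P, ejecting 7. So w(5) = 7. P is now [[2, 3, 4], [6]].
Step i=4: Q has 4 at row 2, column 1; remove 6 from row 2 of P and reverse-bump: 6 enters row 1 and ejects 4. So w(4) = 4. P is now [[2, 3, 6]].
Step i=3: Q has 3 at row 1, column 3; remove that cell from P, ejecting 6. So w(3) = 6. P is now [[2, 3]].
Step i=2: Q has 2 at row 1, column 2; remove that cell from P, ejecting 3. So w(2) = 3. P is now [[2]].
Step i=1: Q has 1 at row 1, column 1; remove that cell from P, ejecting 2. So w(1) = 2. P is now [].

So w = 2 3 6 4 7 1 5.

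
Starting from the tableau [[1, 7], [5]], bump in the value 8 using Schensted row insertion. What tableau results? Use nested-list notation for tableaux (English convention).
[[1, 7, 8], [5]]

8 is larger than every entry of row 1, so it is appended to row 1. The new tableau is [[1, 7, 8], [5]].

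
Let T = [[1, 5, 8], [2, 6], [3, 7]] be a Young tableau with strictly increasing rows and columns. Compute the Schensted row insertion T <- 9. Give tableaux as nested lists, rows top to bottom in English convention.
9 is larger than every entry of row 1, so it is appended to row 1. The new tableau is [[1, 5, 8, 9], [2, 6], [3, 7]].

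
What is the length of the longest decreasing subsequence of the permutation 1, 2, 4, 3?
2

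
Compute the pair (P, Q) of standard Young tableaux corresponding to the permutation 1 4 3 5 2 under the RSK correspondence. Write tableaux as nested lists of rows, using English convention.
Insert each entry of the permutation into P by Schensted row insertion, recording in Q the position of each new cell.

After inserting 1: P = [[1]].
After inserting 4: P = [[1, 4]].
After inserting 3: P = [[1, 3], [4]].
After inserting 5: P = [[1, 3, 5], [4]].
After inserting 2: P = [[1, 2, 5], [3], [4]].

So P = [[1, 2, 5], [3], [4]], Q = [[1, 2, 4], [3], [5]].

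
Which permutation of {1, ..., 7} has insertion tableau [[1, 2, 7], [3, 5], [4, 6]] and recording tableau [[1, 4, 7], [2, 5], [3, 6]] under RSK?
Reverse the RSK construction: for i from n down to 1, find the cell of Q containing i, remove the entry at that cell from P, and reverse-bump it up through P; the value ejected from row 1 is w(i).

Step i=7: Q has 7 at row 1, column 3; remove that cell from P, ejecting 7. So w(7) = 7. P is now [[1, 2], [3, 5], [4, 6]].
Step i=6: Q has 6 at row 3, column 2; remove 6 from row 3 of P and reverse-bump: 6 enters row 2 and ejects 5; 5 enters row 1 and ejects 2. So w(6) = 2. P is now [[1, 5], [3, 6], [4]].
Step i=5: Q has 5 at row 2, column 2; remove 6 from row 2 of P and reverse-bump: 6 enters row 1 and ejects 5. So w(5) = 5. P is now [[1, 6], [3], [4]].
Step i=4: Q has 4 at row 1, column 2; remove that cell from P, ejecting 6. So w(4) = 6. P is now [[1], [3], [4]].
Step i=3: Q has 3 at row 3, column 1; remove 4 from row 3 of P and reverse-bump: 4 enters row 2 and ejects 3; 3 enters row 1 and ejects 1. So w(3) = 1. P is now [[3], [4]].
Step i=2: Q has 2 at row 2, column 1; remove 4 from row 2 of P and reverse-bump: 4 enters row 1 and ejects 3. So w(2) = 3. P is now [[4]].
Step i=1: Q has 1 at row 1, column 1; remove that cell from P, ejecting 4. So w(1) = 4. P is now [].

So w = 4 3 1 6 5 2 7.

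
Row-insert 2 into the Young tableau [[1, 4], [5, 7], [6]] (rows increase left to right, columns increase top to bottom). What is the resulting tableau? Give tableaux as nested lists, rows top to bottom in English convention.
In row 1, 2 replaces 4 (the leftmost entry greater than 2); 4 is bumped to row 2. In row 2, 4 replaces 5 (the leftmost entry greater than 4); 5 is bumped to row 3. In row 3, 5 replaces 6 (the leftmost entry greater than 5); 6 is bumped to row 4. 6 starts a new row 4. The new tableau is [[1, 2], [4, 7], [5], [6]].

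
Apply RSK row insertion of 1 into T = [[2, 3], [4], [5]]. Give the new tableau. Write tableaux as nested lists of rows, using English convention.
In row 1, 1 replaces 2 (the leftmost entry greater than 1); 2 is bumped to row 2. In row 2, 2 replaces 4 (the leftmost entry greater than 2); 4 is bumped to row 3. In row 3, 4 replaces 5 (the leftmost entry greater than 4); 5 is bumped to row 4. 5 starts a new row 4. The new tableau is [[1, 3], [2], [4], [5]].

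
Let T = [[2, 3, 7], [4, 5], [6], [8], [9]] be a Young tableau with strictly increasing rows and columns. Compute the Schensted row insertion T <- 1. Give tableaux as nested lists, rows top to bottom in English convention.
In row 1, 1 replaces 2 (the leftmost entry greater than 1); 2 is bumped to row 2. In row 2, 2 replaces 4 (the leftmost entry greater than 2); 4 is bumped to row 3. In row 3, 4 replaces 6 (the leftmost entry greater than 4); 6 is bumped to row 4. In row 4, 6 replaces 8 (the leftmost entry greater than 6); 8 is bumped to row 5. In row 5, 8 replaces 9 (the leftmost entry greater than 8); 9 is bumped to row 6. 9 starts a new row 6. The new tableau is [[1, 3, 7], [2, 5], [4], [6], [8], [9]].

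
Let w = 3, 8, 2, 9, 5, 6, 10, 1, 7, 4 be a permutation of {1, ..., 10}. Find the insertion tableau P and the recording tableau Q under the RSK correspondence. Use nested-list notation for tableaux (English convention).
P = [[1, 4, 6, 7], [2, 5, 9, 10], [3, 8]], Q = [[1, 2, 4, 7], [3, 5, 6, 9], [8, 10]]

Insert each entry of the permutation into P by Schensted row insertion, recording in Q the position of each new cell.

After inserting 3: P = [[3]].
After inserting 8: P = [[3, 8]].
After inserting 2: P = [[2, 8], [3]].
After inserting 9: P = [[2, 8, 9], [3]].
After inserting 5: P = [[2, 5, 9], [3, 8]].
After inserting 6: P = [[2, 5, 6], [3, 8, 9]].
After inserting 10: P = [[2, 5, 6, 10], [3, 8, 9]].
After inserting 1: P = [[1, 5, 6, 10], [2, 8, 9], [3]].
After inserting 7: P = [[1, 5, 6, 7], [2, 8, 9, 10], [3]].
After inserting 4: P = [[1, 4, 6, 7], [2, 5, 9, 10], [3, 8]].

So P = [[1, 4, 6, 7], [2, 5, 9, 10], [3, 8]], Q = [[1, 2, 4, 7], [3, 5, 6, 9], [8, 10]].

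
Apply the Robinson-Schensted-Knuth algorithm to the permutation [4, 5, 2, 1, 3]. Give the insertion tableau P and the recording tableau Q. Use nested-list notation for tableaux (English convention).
P = [[1, 3], [2, 5], [4]], Q = [[1, 2], [3, 5], [4]]

Insert each entry of the permutation into P by Schensted row insertion, recording in Q the position of each new cell.

Insert 4: appended to row 1. P = [[4]], Q = [[1]].
Insert 5: appended to row 1. P = [[4, 5]], Q = [[1, 2]].
Insert 2: 2 bumps 4 from row 1; 4 starts row 2. P = [[2, 5], [4]], Q = [[1, 2], [3]].
Insert 1: 1 bumps 2 from row 1; 2 bumps 4 from row 2; 4 starts row 3. P = [[1, 5], [2], [4]], Q = [[1, 2], [3], [4]].
Insert 3: 3 bumps 5 from row 1; 5 appends to row 2. P = [[1, 3], [2, 5], [4]], Q = [[1, 2], [3, 5], [4]].

So P = [[1, 3], [2, 5], [4]], Q = [[1, 2], [3, 5], [4]].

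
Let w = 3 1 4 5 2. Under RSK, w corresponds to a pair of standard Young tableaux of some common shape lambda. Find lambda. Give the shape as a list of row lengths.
Row-insert each entry into an empty tableau.

After inserting 3: P = [[3]].
After inserting 1: P = [[1], [3]].
After inserting 4: P = [[1, 4], [3]].
After inserting 5: P = [[1, 4, 5], [3]].
After inserting 2: P = [[1, 2, 5], [3, 4]].

The final insertion tableau P = [[1, 2, 5], [3, 4]] has shape [3, 2].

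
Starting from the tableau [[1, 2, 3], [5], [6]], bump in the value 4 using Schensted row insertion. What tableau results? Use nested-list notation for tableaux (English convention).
4 is larger than every entry of row 1, so it is appended to row 1. The new tableau is [[1, 2, 3, 4], [5], [6]].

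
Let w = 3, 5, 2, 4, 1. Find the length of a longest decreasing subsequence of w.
3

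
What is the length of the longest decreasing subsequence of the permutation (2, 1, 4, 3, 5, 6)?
2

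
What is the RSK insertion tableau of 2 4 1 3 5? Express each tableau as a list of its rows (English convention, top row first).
Insert 2: appended to row 1. P = [[2]].
Insert 4: appended to row 1. P = [[2, 4]].
Insert 1: 1 bumps 2 from row 1; 2 starts row 2. P = [[1, 4], [2]].
Insert 3: 3 bumps 4 from row 1; 4 appends to row 2. P = [[1, 3], [2, 4]].
Insert 5: appended to row 1. P = [[1, 3, 5], [2, 4]].

So P = [[1, 3, 5], [2, 4]].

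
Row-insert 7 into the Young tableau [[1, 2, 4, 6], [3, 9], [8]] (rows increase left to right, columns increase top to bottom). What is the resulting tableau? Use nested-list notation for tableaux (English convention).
[[1, 2, 4, 6, 7], [3, 9], [8]]

7 is larger than every entry of row 1, so it is appended to row 1. The new tableau is [[1, 2, 4, 6, 7], [3, 9], [8]].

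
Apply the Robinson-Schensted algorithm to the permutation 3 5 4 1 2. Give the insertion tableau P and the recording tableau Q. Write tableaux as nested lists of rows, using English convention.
Insert each entry of the permutation into P by Schensted row insertion, recording in Q the position of each new cell.

Insert 3: appended to row 1. P = [[3]].
Insert 5: appended to row 1. P = [[3, 5]].
Insert 4: 4 bumps 5 from row 1; 5 starts row 2. P = [[3, 4], [5]].
Insert 1: 1 bumps 3 from row 1; 3 bumps 5 from row 2; 5 starts row 3. P = [[1, 4], [3], [5]].
Insert 2: 2 bumps 4 from row 1; 4 appends to row 2. P = [[1, 2], [3, 4], [5]].

So P = [[1, 2], [3, 4], [5]], Q = [[1, 2], [3, 5], [4]].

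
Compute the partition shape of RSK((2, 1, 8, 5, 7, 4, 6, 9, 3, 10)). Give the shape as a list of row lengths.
[5, 3, 1, 1]

Row-insert each entry into an empty tableau.

After inserting 2: P = [[2]].
After inserting 1: P = [[1], [2]].
After inserting 8: P = [[1, 8], [2]].
After inserting 5: P = [[1, 5], [2, 8]].
After inserting 7: P = [[1, 5, 7], [2, 8]].
After inserting 4: P = [[1, 4, 7], [2, 5], [8]].
After inserting 6: P = [[1, 4, 6], [2, 5, 7], [8]].
After inserting 9: P = [[1, 4, 6, 9], [2, 5, 7], [8]].
After inserting 3: P = [[1, 3, 6, 9], [2, 4, 7], [5], [8]].
After inserting 10: P = [[1, 3, 6, 9, 10], [2, 4, 7], [5], [8]].

The final insertion tableau P = [[1, 3, 6, 9, 10], [2, 4, 7], [5], [8]] has shape [5, 3, 1, 1].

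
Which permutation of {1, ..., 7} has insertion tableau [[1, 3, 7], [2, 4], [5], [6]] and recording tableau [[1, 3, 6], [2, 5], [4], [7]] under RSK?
Reverse the RSK construction: for i from n down to 1, find the cell of Q containing i, remove the entry at that cell from P, and reverse-bump it up through P; the value ejected from row 1 is w(i).

Step i=7: Q has 7 at row 4, column 1; remove 6 from row 4 of P and reverse-bump: 6 enters row 3 and ejects 5; 5 enters row 2 and ejects 4; 4 enters row 1 and ejects 3. So w(7) = 3. P is now [[1, 4, 7], [2, 5], [6]].
Step i=6: Q has 6 at row 1, column 3; remove that cell from P, ejecting 7. So w(6) = 7. P is now [[1, 4], [2, 5], [6]].
Step i=5: Q has 5 at row 2, column 2; remove 5 from row 2 of P and reverse-bump: 5 enters row 1 and ejects 4. So w(5) = 4. P is now [[1, 5], [2], [6]].
Step i=4: Q has 4 at row 3, column 1; remove 6 from row 3 of P and reverse-bump: 6 enters row 2 and ejects 2; 2 enters row 1 and ejects 1. So w(4) = 1. P is now [[2, 5], [6]].
Step i=3: Q has 3 at row 1, column 2; remove that cell from P, ejecting 5. So w(3) = 5. P is now [[2], [6]].
Step i=2: Q has 2 at row 2, column 1; remove 6 from row 2 of P and reverse-bump: 6 enters row 1 and ejects 2. So w(2) = 2. P is now [[6]].
Step i=1: Q has 1 at row 1, column 1; remove that cell from P, ejecting 6. So w(1) = 6. P is now [].

So w = 6 2 5 1 4 7 3.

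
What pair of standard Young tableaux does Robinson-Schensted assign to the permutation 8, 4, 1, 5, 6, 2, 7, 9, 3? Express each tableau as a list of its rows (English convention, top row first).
P = [[1, 2, 3, 7, 9], [4, 5, 6], [8]], Q = [[1, 4, 5, 7, 8], [2, 6, 9], [3]]

Insert each entry of the permutation into P by Schensted row insertion, recording in Q the position of each new cell.

Insert 8: appended to row 1. P = [[8]], Q = [[1]].
Insert 4: 4 bumps 8 from row 1; 8 starts row 2. P = [[4], [8]], Q = [[1], [2]].
Insert 1: 1 bumps 4 from row 1; 4 bumps 8 from row 2; 8 starts row 3. P = [[1], [4], [8]], Q = [[1], [2], [3]].
Insert 5: appended to row 1. P = [[1, 5], [4], [8]], Q = [[1, 4], [2], [3]].
Insert 6: appended to row 1. P = [[1, 5, 6], [4], [8]], Q = [[1, 4, 5], [2], [3]].
Insert 2: 2 bumps 5 from row 1; 5 appends to row 2. P = [[1, 2, 6], [4, 5], [8]], Q = [[1, 4, 5], [2, 6], [3]].
Insert 7: appended to row 1. P = [[1, 2, 6, 7], [4, 5], [8]], Q = [[1, 4, 5, 7], [2, 6], [3]].
Insert 9: appended to row 1. P = [[1, 2, 6, 7, 9], [4, 5], [8]], Q = [[1, 4, 5, 7, 8], [2, 6], [3]].
Insert 3: 3 bumps 6 from row 1; 6 appends to row 2. P = [[1, 2, 3, 7, 9], [4, 5, 6], [8]], Q = [[1, 4, 5, 7, 8], [2, 6, 9], [3]].

So P = [[1, 2, 3, 7, 9], [4, 5, 6], [8]], Q = [[1, 4, 5, 7, 8], [2, 6, 9], [3]].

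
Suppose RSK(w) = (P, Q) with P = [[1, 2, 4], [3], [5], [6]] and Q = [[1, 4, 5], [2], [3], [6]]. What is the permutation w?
Reverse the RSK construction: for i from n down to 1, find the cell of Q containing i, remove the entry at that cell from P, and reverse-bump it up through P; the value ejected from row 1 is w(i).

Step i=6: Q has 6 at row 4, column 1; remove 6 from row 4 of P and reverse-bump: 6 enters row 3 and ejects 5; 5 enters row 2 and ejects 3; 3 enters row 1 and ejects 2. So w(6) = 2. P is now [[1, 3, 4], [5], [6]].
Step i=5: Q has 5 at row 1, column 3; remove that cell from P, ejecting 4. So w(5) = 4. P is now [[1, 3], [5], [6]].
Step i=4: Q has 4 at row 1, column 2; remove that cell from P, ejecting 3. So w(4) = 3. P is now [[1], [5], [6]].
Step i=3: Q has 3 at row 3, column 1; remove 6 from row 3 of P and reverse-bump: 6 enters row 2 and ejects 5; 5 enters row 1 and ejects 1. So w(3) = 1. P is now [[5], [6]].
Step i=2: Q has 2 at row 2, column 1; remove 6 from row 2 of P and reverse-bump: 6 enters row 1 and ejects 5. So w(2) = 5. P is now [[6]].
Step i=1: Q has 1 at row 1, column 1; remove that cell from P, ejecting 6. So w(1) = 6. P is now [].

So w = 6 5 1 3 4 2.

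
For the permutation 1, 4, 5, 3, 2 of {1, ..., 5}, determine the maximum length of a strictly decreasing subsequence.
3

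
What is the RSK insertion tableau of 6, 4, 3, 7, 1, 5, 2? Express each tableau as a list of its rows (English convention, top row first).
Insert 6: appended to row 1. P = [[6]].
Insert 4: 4 bumps 6 from row 1; 6 starts row 2. P = [[4], [6]].
Insert 3: 3 bumps 4 from row 1; 4 bumps 6 from row 2; 6 starts row 3. P = [[3], [4], [6]].
Insert 7: appended to row 1. P = [[3, 7], [4], [6]].
Insert 1: 1 bumps 3 from row 1; 3 bumps 4 from row 2; 4 bumps 6 from row 3; 6 starts row 4. P = [[1, 7], [3], [4], [6]].
Insert 5: 5 bumps 7 from row 1; 7 appends to row 2. P = [[1, 5], [3, 7], [4], [6]].
Insert 2: 2 bumps 5 from row 1; 5 bumps 7 from row 2; 7 appends to row 3. P = [[1, 2], [3, 5], [4, 7], [6]].

So P = [[1, 2], [3, 5], [4, 7], [6]].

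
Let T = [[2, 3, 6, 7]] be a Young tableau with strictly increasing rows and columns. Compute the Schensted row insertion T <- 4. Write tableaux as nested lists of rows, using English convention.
[[2, 3, 4, 7], [6]]

In row 1, 4 replaces 6 (the leftmost entry greater than 4); 6 is bumped to row 2. 6 starts a new row 2. The new tableau is [[2, 3, 4, 7], [6]].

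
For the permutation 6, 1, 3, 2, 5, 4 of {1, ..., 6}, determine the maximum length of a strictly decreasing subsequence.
3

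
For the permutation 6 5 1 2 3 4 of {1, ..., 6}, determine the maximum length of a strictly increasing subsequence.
4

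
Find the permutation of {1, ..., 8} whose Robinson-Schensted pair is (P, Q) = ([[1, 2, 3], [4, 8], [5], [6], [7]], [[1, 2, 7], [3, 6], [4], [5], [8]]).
7 8 6 5 1 2 4 3

Reverse the RSK construction: for i from n down to 1, find the cell of Q containing i, remove the entry at that cell from P, and reverse-bump it up through P; the value ejected from row 1 is w(i).

Step i=8: Q has 8 at row 5, column 1; remove 7 from row 5 of P and reverse-bump: 7 enters row 4 and ejects 6; 6 enters row 3 and ejects 5; 5 enters row 2 and ejects 4; 4 enters row 1 and ejects 3. So w(8) = 3. P is now [[1, 2, 4], [5, 8], [6], [7]].
Step i=7: Q has 7 at row 1, column 3; remove that cell from P, ejecting 4. So w(7) = 4. P is now [[1, 2], [5, 8], [6], [7]].
Step i=6: Q has 6 at row 2, column 2; remove 8 from row 2 of P and reverse-bump: 8 enters row 1 and ejects 2. So w(6) = 2. P is now [[1, 8], [5], [6], [7]].
Step i=5: Q has 5 at row 4, column 1; remove 7 from row 4 of P and reverse-bump: 7 enters row 3 and ejects 6; 6 enters row 2 and ejects 5; 5 enters row 1 and ejects 1. So w(5) = 1. P is now [[5, 8], [6], [7]].
Step i=4: Q has 4 at row 3, column 1; remove 7 from row 3 of P and reverse-bump: 7 enters row 2 and ejects 6; 6 enters row 1 and ejects 5. So w(4) = 5. P is now [[6, 8], [7]].
Step i=3: Q has 3 at row 2, column 1; remove 7 from row 2 of P and reverse-bump: 7 enters row 1 and ejects 6. So w(3) = 6. P is now [[7, 8]].
Step i=2: Q has 2 at row 1, column 2; remove that cell from P, ejecting 8. So w(2) = 8. P is now [[7]].
Step i=1: Q has 1 at row 1, column 1; remove that cell from P, ejecting 7. So w(1) = 7. P is now [].

So w = 7 8 6 5 1 2 4 3.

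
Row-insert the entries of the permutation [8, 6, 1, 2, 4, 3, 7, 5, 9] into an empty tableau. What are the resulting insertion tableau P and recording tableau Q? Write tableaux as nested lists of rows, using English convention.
Insert each entry of the permutation into P by Schensted row insertion, recording in Q the position of each new cell.

Insert 8: appended to row 1. P = [[8]].
Insert 6: 6 bumps 8 from row 1; 8 starts row 2. P = [[6], [8]].
Insert 1: 1 bumps 6 from row 1; 6 bumps 8 from row 2; 8 starts row 3. P = [[1], [6], [8]].
Insert 2: appended to row 1. P = [[1, 2], [6], [8]].
Insert 4: appended to row 1. P = [[1, 2, 4], [6], [8]].
Insert 3: 3 bumps 4 from row 1; 4 bumps 6 from row 2; 6 bumps 8 from row 3; 8 starts row 4. P = [[1, 2, 3], [4], [6], [8]].
Insert 7: appended to row 1. P = [[1, 2, 3, 7], [4], [6], [8]].
Insert 5: 5 bumps 7 from row 1; 7 appends to row 2. P = [[1, 2, 3, 5], [4, 7], [6], [8]].
Insert 9: appended to row 1. P = [[1, 2, 3, 5, 9], [4, 7], [6], [8]].

So P = [[1, 2, 3, 5, 9], [4, 7], [6], [8]], Q = [[1, 4, 5, 7, 9], [2, 8], [3], [6]].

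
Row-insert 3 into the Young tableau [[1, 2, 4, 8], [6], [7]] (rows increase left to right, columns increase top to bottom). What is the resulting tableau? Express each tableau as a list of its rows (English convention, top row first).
In row 1, 3 replaces 4 (the leftmost entry greater than 3); 4 is bumped to row 2. In row 2, 4 replaces 6 (the leftmost entry greater than 4); 6 is bumped to row 3. In row 3, 6 replaces 7 (the leftmost entry greater than 6); 7 is bumped to row 4. 7 starts a new row 4. The new tableau is [[1, 2, 3, 8], [4], [6], [7]].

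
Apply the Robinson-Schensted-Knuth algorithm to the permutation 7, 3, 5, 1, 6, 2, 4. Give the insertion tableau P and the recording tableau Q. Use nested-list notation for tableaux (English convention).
Insert each entry of the permutation into P by Schensted row insertion, recording in Q the position of each new cell.

After inserting 7: P = [[7]].
After inserting 3: P = [[3], [7]].
After inserting 5: P = [[3, 5], [7]].
After inserting 1: P = [[1, 5], [3], [7]].
After inserting 6: P = [[1, 5, 6], [3], [7]].
After inserting 2: P = [[1, 2, 6], [3, 5], [7]].
After inserting 4: P = [[1, 2, 4], [3, 5, 6], [7]].

So P = [[1, 2, 4], [3, 5, 6], [7]], Q = [[1, 3, 5], [2, 6, 7], [4]].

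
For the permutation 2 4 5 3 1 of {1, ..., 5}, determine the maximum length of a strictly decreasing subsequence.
3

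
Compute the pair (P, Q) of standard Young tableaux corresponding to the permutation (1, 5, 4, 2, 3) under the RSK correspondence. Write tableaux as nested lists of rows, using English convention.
Insert each entry of the permutation into P by Schensted row insertion, recording in Q the position of each new cell.

Insert 1: appended to row 1. P = [[1]], Q = [[1]].
Insert 5: appended to row 1. P = [[1, 5]], Q = [[1, 2]].
Insert 4: 4 bumps 5 from row 1; 5 starts row 2. P = [[1, 4], [5]], Q = [[1, 2], [3]].
Insert 2: 2 bumps 4 from row 1; 4 bumps 5 from row 2; 5 starts row 3. P = [[1, 2], [4], [5]], Q = [[1, 2], [3], [4]].
Insert 3: appended to row 1. P = [[1, 2, 3], [4], [5]], Q = [[1, 2, 5], [3], [4]].

So P = [[1, 2, 3], [4], [5]], Q = [[1, 2, 5], [3], [4]].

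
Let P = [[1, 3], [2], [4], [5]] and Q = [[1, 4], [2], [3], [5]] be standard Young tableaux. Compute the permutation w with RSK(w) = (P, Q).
Reverse RSK: for i = n, n-1, ..., 1, locate i in Q, remove the corresponding corner cell from P, and reverse-bump its entry up through P; the value ejected from row 1 is w(i).

So w = 5 4 2 3 1.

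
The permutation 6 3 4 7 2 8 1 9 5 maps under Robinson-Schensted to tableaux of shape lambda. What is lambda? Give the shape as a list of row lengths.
[5, 2, 1, 1]

Row-insert each entry into an empty tableau.

After inserting 6: P = [[6]].
After inserting 3: P = [[3], [6]].
After inserting 4: P = [[3, 4], [6]].
After inserting 7: P = [[3, 4, 7], [6]].
After inserting 2: P = [[2, 4, 7], [3], [6]].
After inserting 8: P = [[2, 4, 7, 8], [3], [6]].
After inserting 1: P = [[1, 4, 7, 8], [2], [3], [6]].
After inserting 9: P = [[1, 4, 7, 8, 9], [2], [3], [6]].
After inserting 5: P = [[1, 4, 5, 8, 9], [2, 7], [3], [6]].

The final insertion tableau P = [[1, 4, 5, 8, 9], [2, 7], [3], [6]] has shape [5, 2, 1, 1].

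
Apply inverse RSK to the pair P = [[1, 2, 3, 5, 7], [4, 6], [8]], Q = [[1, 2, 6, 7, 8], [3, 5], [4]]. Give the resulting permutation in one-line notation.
4 8 6 1 2 3 5 7

Reverse RSK: for i = n, n-1, ..., 1, locate i in Q, remove the corresponding corner cell from P, and reverse-bump its entry up through P; the value ejected from row 1 is w(i).

So w = 4 8 6 1 2 3 5 7.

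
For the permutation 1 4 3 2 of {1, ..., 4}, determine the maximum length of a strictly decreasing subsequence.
3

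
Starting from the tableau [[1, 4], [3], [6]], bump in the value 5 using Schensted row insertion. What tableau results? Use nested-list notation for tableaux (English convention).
[[1, 4, 5], [3], [6]]

5 is larger than every entry of row 1, so it is appended to row 1. The new tableau is [[1, 4, 5], [3], [6]].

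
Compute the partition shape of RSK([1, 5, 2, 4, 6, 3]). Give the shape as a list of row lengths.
Row-insert each entry into an empty tableau.

After inserting 1: P = [[1]].
After inserting 5: P = [[1, 5]].
After inserting 2: P = [[1, 2], [5]].
After inserting 4: P = [[1, 2, 4], [5]].
After inserting 6: P = [[1, 2, 4, 6], [5]].
After inserting 3: P = [[1, 2, 3, 6], [4], [5]].

The final insertion tableau P = [[1, 2, 3, 6], [4], [5]] has shape [4, 1, 1].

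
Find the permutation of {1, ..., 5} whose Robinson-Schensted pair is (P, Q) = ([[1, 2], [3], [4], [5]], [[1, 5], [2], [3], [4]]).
Reverse the RSK construction: for i from n down to 1, find the cell of Q containing i, remove the entry at that cell from P, and reverse-bump it up through P; the value ejected from row 1 is w(i).

Step i=5: Q has 5 at row 1, column 2; remove that cell from P, ejecting 2. So w(5) = 2. P is now [[1], [3], [4], [5]].
Step i=4: Q has 4 at row 4, column 1; remove 5 from row 4 of P and reverse-bump: 5 enters row 3 and ejects 4; 4 enters row 2 and ejects 3; 3 enters row 1 and ejects 1. So w(4) = 1. P is now [[3], [4], [5]].
Step i=3: Q has 3 at row 3, column 1; remove 5 from row 3 of P and reverse-bump: 5 enters row 2 and ejects 4; 4 enters row 1 and ejects 3. So w(3) = 3. P is now [[4], [5]].
Step i=2: Q has 2 at row 2, column 1; remove 5 from row 2 of P and reverse-bump: 5 enters row 1 and ejects 4. So w(2) = 4. P is now [[5]].
Step i=1: Q has 1 at row 1, column 1; remove that cell from P, ejecting 5. So w(1) = 5. P is now [].

So w = 5 4 3 1 2.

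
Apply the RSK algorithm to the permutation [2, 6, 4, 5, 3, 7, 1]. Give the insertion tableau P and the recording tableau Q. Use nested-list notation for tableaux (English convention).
Insert each entry of the permutation into P by Schensted row insertion, recording in Q the position of each new cell.

After inserting 2: P = [[2]].
After inserting 6: P = [[2, 6]].
After inserting 4: P = [[2, 4], [6]].
After inserting 5: P = [[2, 4, 5], [6]].
After inserting 3: P = [[2, 3, 5], [4], [6]].
After inserting 7: P = [[2, 3, 5, 7], [4], [6]].
After inserting 1: P = [[1, 3, 5, 7], [2], [4], [6]].

So P = [[1, 3, 5, 7], [2], [4], [6]], Q = [[1, 2, 4, 6], [3], [5], [7]].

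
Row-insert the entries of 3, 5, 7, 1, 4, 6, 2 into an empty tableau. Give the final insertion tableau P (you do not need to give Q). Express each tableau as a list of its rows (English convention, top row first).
Insert 3: appended to row 1. P = [[3]].
Insert 5: appended to row 1. P = [[3, 5]].
Insert 7: appended to row 1. P = [[3, 5, 7]].
Insert 1: 1 bumps 3 from row 1; 3 starts row 2. P = [[1, 5, 7], [3]].
Insert 4: 4 bumps 5 from row 1; 5 appends to row 2. P = [[1, 4, 7], [3, 5]].
Insert 6: 6 bumps 7 from row 1; 7 appends to row 2. P = [[1, 4, 6], [3, 5, 7]].
Insert 2: 2 bumps 4 from row 1; 4 bumps 5 from row 2; 5 starts row 3. P = [[1, 2, 6], [3, 4, 7], [5]].

So P = [[1, 2, 6], [3, 4, 7], [5]].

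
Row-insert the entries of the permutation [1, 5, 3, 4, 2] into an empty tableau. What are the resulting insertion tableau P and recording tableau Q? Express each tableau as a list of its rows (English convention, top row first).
P = [[1, 2, 4], [3], [5]], Q = [[1, 2, 4], [3], [5]]

Insert each entry of the permutation into P by Schensted row insertion, recording in Q the position of each new cell.

Insert 1: appended to row 1. P = [[1]].
Insert 5: appended to row 1. P = [[1, 5]].
Insert 3: 3 bumps 5 from row 1; 5 starts row 2. P = [[1, 3], [5]].
Insert 4: appended to row 1. P = [[1, 3, 4], [5]].
Insert 2: 2 bumps 3 from row 1; 3 bumps 5 from row 2; 5 starts row 3. P = [[1, 2, 4], [3], [5]].

So P = [[1, 2, 4], [3], [5]], Q = [[1, 2, 4], [3], [5]].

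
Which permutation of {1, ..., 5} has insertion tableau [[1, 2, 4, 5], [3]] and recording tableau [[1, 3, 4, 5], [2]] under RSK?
3 1 2 4 5

Reverse the RSK construction: for i from n down to 1, find the cell of Q containing i, remove the entry at that cell from P, and reverse-bump it up through P; the value ejected from row 1 is w(i).

Step i=5: Q has 5 at row 1, column 4; remove that cell from P, ejecting 5. So w(5) = 5. P is now [[1, 2, 4], [3]].
Step i=4: Q has 4 at row 1, column 3; remove that cell from P, ejecting 4. So w(4) = 4. P is now [[1, 2], [3]].
Step i=3: Q has 3 at row 1, column 2; remove that cell from P, ejecting 2. So w(3) = 2. P is now [[1], [3]].
Step i=2: Q has 2 at row 2, column 1; remove 3 from row 2 of P and reverse-bump: 3 enters row 1 and ejects 1. So w(2) = 1. P is now [[3]].
Step i=1: Q has 1 at row 1, column 1; remove that cell from P, ejecting 3. So w(1) = 3. P is now [].

So w = 3 1 2 4 5.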